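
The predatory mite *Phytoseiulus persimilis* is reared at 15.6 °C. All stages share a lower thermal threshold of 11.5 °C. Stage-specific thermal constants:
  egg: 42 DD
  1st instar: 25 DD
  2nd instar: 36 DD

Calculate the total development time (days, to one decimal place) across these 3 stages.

Daily accumulation at 15.6 °C = 15.6 − 11.5 = 4.1 DD/day.
Total K = 42 + 25 + 36 = 103 DD.
Total duration = 103 / 4.1 = 25.122 ≈ 25.1 days.

25.1 days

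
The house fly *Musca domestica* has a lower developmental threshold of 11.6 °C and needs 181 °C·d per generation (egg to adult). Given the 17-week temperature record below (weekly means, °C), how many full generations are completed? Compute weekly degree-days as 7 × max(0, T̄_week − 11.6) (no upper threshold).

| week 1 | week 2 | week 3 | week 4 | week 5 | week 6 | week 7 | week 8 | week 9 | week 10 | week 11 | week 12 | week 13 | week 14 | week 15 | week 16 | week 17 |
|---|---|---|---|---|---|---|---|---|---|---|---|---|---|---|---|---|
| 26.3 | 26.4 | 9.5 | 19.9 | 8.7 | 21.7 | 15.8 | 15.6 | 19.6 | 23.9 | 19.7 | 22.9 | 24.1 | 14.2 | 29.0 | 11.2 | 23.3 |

5 generations

Weekly DD (7 × max(0, T̄ − 11.6)): 102.9, 103.6, 0.0, 58.1, 0.0, 70.7, 29.4, 28.0, 56.0, 86.1, 56.7, 79.1, 87.5, 18.2, 121.8, 0.0, 81.9.
Season total = 980.0 DD.
Complete generations = ⌊980.0 / 181⌋ = 5.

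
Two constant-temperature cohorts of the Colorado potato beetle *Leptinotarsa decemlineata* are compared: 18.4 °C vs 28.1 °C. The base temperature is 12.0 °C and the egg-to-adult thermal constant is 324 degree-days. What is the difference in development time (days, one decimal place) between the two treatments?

At 18.4 °C: 324 / (18.4 − 12.0) = 324 / 6.4 = 50.625 d.
At 28.1 °C: 324 / (28.1 − 12.0) = 324 / 16.1 = 20.124 d.
Difference = |50.625 − 20.124| = 30.501 ≈ 30.5 days.

30.5 days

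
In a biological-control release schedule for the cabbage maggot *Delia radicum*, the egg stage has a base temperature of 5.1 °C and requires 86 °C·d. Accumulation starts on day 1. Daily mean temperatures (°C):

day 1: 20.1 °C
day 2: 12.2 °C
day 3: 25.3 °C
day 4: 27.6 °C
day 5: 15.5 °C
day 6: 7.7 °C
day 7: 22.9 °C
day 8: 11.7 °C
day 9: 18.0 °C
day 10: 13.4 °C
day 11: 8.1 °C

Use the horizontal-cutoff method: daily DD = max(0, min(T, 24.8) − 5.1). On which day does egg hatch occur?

Daily DD above 5.1 °C (capped at 19.7): 15.0, 7.1, 19.7, 19.7, 10.4, 2.6, 17.8, 6.6, 12.9, 8.3, 3.0.
Cumulative: 15.0, 22.1, 41.8, 61.5, 71.9, 74.5, 92.3, 98.9, 111.8, 120.1, 123.1.
The total first reaches 86 DD on day 7.

day 7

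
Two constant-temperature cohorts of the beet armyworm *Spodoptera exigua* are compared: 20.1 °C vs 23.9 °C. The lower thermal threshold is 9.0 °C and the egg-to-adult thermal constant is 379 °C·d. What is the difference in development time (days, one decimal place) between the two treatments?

At 20.1 °C: 379 / (20.1 − 9.0) = 379 / 11.1 = 34.144 d.
At 23.9 °C: 379 / (23.9 − 9.0) = 379 / 14.9 = 25.436 d.
Difference = |34.144 − 25.436| = 8.708 ≈ 8.7 days.

8.7 days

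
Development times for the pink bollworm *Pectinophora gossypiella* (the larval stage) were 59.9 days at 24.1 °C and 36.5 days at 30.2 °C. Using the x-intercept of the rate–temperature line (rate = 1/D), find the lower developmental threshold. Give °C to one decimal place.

14.6 °C

Equal thermal constants: D₁(T₁ − T_b) = D₂(T₂ − T_b).
59.9·(24.1 − T_b) = 36.5·(30.2 − T_b)
T_b = (59.9·24.1 − 36.5·30.2) / (59.9 − 36.5) = 341.29 / 23.4 = 14.585 °C ≈ 14.6 °C.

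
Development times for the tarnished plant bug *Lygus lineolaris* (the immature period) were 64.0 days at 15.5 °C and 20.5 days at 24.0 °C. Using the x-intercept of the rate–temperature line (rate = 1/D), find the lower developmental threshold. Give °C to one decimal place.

11.5 °C

Under the model K = D·(T − T_b), so D₁·(T₁ − T_b) = D₂·(T₂ − T_b).
64.0·(15.5 − T_b) = 20.5·(24.0 − T_b)
T_b = (64.0·15.5 − 20.5·24.0) / (64.0 − 20.5) = 500.00 / 43.5 = 11.494 °C ≈ 11.5 °C.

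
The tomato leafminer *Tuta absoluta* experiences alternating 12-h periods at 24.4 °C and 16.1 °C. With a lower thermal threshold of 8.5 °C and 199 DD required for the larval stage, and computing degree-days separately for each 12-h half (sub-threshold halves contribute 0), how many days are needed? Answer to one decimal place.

16.9 days

Day half: max(0, 24.4 − 8.5) × 0.5 = 15.9 × 0.5 = 7.95 DD.
Night half: max(0, 16.1 − 8.5) × 0.5 = 7.6 × 0.5 = 3.80 DD.
Per 24 h: 11.75 DD/day.
Duration = 199 / 11.75 = 16.936 ≈ 16.9 days.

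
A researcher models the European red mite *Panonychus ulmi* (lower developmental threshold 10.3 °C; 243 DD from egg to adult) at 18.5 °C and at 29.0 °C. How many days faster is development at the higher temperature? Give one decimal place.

At 18.5 °C: 243 / (18.5 − 10.3) = 243 / 8.2 = 29.634 d.
At 29.0 °C: 243 / (29.0 − 10.3) = 243 / 18.7 = 12.995 d.
Difference = |29.634 − 12.995| = 16.639 ≈ 16.6 days.

16.6 days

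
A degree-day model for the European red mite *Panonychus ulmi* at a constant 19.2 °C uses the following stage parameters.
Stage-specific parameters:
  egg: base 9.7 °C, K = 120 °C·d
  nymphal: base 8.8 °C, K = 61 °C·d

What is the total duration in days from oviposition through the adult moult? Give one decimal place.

18.5 days

egg: 120 / (19.2 − 9.7) = 120 / 9.5 = 12.632 d.
nymphal: 61 / (19.2 − 8.8) = 61 / 10.4 = 5.865 d.
Sum = 18.497 ≈ 18.5 days.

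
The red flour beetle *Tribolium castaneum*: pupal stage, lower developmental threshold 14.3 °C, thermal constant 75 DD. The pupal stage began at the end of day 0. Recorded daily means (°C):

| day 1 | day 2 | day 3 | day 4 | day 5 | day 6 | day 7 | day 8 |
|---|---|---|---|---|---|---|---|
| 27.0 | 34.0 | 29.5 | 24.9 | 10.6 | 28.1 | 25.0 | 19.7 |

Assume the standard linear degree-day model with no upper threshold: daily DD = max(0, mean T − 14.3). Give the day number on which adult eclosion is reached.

day 7

Daily DD above 14.3 °C: 12.7, 19.7, 15.2, 10.6, 0.0, 13.8, 10.7, 5.4.
Cumulative: 12.7, 32.4, 47.6, 58.2, 58.2, 72.0, 82.7, 88.1.
The total first reaches 75 DD on day 7.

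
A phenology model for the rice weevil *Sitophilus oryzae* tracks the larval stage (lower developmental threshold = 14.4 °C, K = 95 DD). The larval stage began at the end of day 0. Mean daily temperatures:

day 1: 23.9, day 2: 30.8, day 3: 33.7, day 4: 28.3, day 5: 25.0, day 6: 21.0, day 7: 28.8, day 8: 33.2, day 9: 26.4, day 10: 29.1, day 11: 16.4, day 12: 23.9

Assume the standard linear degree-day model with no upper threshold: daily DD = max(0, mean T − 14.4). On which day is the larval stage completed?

day 8

Daily DD above 14.4 °C: 9.5, 16.4, 19.3, 13.9, 10.6, 6.6, 14.4, 18.8, 12.0, 14.7, 2.0, 9.5.
Cumulative: 9.5, 25.9, 45.2, 59.1, 69.7, 76.3, 90.7, 109.5, 121.5, 136.2, 138.2, 147.7.
The total first reaches 95 DD on day 8.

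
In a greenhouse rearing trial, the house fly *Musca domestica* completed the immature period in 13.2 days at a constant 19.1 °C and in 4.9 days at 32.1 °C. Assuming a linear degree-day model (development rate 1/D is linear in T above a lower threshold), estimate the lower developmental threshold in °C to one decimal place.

Equal thermal constants: D₁(T₁ − T_b) = D₂(T₂ − T_b).
13.2·(19.1 − T_b) = 4.9·(32.1 − T_b)
T_b = (13.2·19.1 − 4.9·32.1) / (13.2 − 4.9) = 94.83 / 8.3 = 11.425 °C ≈ 11.4 °C.

11.4 °C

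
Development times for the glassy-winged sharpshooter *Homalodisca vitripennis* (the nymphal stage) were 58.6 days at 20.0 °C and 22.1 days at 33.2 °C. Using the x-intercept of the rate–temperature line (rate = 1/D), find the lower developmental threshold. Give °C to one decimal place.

12.0 °C

Under the model K = D·(T − T_b), so D₁·(T₁ − T_b) = D₂·(T₂ − T_b).
58.6·(20.0 − T_b) = 22.1·(33.2 − T_b)
T_b = (58.6·20.0 − 22.1·33.2) / (58.6 − 22.1) = 438.28 / 36.5 = 12.008 °C ≈ 12.0 °C.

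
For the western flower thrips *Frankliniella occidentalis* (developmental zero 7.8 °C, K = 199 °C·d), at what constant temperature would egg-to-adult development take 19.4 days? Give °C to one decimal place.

Required daily accumulation = 199 / 19.4 = 10.258 DD/day.
T = T_base + 10.258 = 7.8 + 10.258 = 18.058 ≈ 18.1 °C.

18.1 °C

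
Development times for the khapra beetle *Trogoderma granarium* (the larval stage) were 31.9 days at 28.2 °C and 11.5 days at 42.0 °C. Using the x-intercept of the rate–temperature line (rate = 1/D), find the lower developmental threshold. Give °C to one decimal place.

20.4 °C

Equal thermal constants: D₁(T₁ − T_b) = D₂(T₂ − T_b).
31.9·(28.2 − T_b) = 11.5·(42.0 − T_b)
T_b = (31.9·28.2 − 11.5·42.0) / (31.9 − 11.5) = 416.58 / 20.4 = 20.421 °C ≈ 20.4 °C.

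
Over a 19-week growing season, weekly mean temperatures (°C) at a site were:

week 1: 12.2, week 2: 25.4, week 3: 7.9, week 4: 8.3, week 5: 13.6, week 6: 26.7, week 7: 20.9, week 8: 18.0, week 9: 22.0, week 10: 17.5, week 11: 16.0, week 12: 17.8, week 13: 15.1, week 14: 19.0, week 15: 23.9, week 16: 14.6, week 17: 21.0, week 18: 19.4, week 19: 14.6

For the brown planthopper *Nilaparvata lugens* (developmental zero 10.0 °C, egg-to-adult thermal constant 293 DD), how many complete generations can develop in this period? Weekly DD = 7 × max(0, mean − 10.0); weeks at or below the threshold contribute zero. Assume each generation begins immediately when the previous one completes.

Weekly DD (7 × max(0, T̄ − 10.0)): 15.4, 107.8, 0.0, 0.0, 25.2, 116.9, 76.3, 56.0, 84.0, 52.5, 42.0, 54.6, 35.7, 63.0, 97.3, 32.2, 77.0, 65.8, 32.2.
Season total = 1033.9 DD.
Complete generations = ⌊1033.9 / 293⌋ = 3.

3 generations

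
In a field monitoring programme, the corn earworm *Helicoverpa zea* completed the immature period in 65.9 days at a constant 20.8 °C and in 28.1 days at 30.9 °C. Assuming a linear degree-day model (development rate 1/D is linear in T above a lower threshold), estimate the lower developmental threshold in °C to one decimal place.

13.3 °C

Under the model K = D·(T − T_b), so D₁·(T₁ − T_b) = D₂·(T₂ − T_b).
65.9·(20.8 − T_b) = 28.1·(30.9 − T_b)
T_b = (65.9·20.8 − 28.1·30.9) / (65.9 − 28.1) = 502.43 / 37.8 = 13.292 °C ≈ 13.3 °C.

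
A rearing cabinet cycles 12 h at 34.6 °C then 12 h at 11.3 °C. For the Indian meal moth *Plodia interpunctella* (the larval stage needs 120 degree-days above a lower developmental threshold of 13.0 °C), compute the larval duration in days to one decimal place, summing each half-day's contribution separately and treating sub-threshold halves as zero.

Day half: max(0, 34.6 − 13.0) × 0.5 = 21.6 × 0.5 = 10.80 DD.
Night half: max(0, 11.3 − 13.0) × 0.5 = 0.0 × 0.5 = 0.00 DD.
Per 24 h: 10.80 DD/day.
Duration = 120 / 10.80 = 11.111 ≈ 11.1 days.

11.1 days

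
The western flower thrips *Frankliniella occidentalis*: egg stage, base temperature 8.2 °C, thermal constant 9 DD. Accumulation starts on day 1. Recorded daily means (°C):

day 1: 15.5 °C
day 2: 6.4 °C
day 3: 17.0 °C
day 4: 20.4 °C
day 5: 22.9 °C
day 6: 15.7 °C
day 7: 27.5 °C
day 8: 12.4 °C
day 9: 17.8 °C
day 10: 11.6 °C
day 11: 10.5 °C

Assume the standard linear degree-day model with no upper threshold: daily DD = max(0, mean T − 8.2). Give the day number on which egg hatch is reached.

Daily DD above 8.2 °C: 7.3, 0.0, 8.8, 12.2, 14.7, 7.5, 19.3, 4.2, 9.6, 3.4, 2.3.
Cumulative: 7.3, 7.3, 16.1, 28.3, 43.0, 50.5, 69.8, 74.0, 83.6, 87.0, 89.3.
The total first reaches 9 DD on day 3.

day 3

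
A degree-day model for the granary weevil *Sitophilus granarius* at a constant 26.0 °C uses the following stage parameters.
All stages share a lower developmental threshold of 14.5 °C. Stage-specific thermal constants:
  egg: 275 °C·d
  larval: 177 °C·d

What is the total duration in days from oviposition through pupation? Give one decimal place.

39.3 days

Daily accumulation at 26.0 °C = 26.0 − 14.5 = 11.5 DD/day.
Total K = 275 + 177 = 452 DD.
Total duration = 452 / 11.5 = 39.304 ≈ 39.3 days.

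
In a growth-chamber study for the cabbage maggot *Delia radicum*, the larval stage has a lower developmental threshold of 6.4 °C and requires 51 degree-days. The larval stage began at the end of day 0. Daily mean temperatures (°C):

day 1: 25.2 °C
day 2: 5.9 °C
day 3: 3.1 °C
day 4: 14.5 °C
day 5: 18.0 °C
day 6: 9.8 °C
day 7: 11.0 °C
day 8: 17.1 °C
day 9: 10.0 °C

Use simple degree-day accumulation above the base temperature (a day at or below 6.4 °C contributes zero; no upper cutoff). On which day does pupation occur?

day 8

Daily DD above 6.4 °C: 18.8, 0.0, 0.0, 8.1, 11.6, 3.4, 4.6, 10.7, 3.6.
Cumulative: 18.8, 18.8, 18.8, 26.9, 38.5, 41.9, 46.5, 57.2, 60.8.
The total first reaches 51 DD on day 8.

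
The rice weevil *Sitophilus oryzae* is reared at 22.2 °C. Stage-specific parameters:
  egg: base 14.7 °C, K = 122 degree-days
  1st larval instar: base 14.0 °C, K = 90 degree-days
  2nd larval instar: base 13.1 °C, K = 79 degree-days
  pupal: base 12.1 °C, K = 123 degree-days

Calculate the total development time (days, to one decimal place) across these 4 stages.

egg: 122 / (22.2 − 14.7) = 122 / 7.5 = 16.267 d.
1st larval instar: 90 / (22.2 − 14.0) = 90 / 8.2 = 10.976 d.
2nd larval instar: 79 / (22.2 − 13.1) = 79 / 9.1 = 8.681 d.
pupal: 123 / (22.2 − 12.1) = 123 / 10.1 = 12.178 d.
Sum = 48.102 ≈ 48.1 days.

48.1 days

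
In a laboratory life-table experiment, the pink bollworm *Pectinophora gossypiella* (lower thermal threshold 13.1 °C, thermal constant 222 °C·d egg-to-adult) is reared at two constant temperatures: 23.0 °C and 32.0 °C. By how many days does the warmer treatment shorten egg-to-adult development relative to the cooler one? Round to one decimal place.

At 23.0 °C: 222 / (23.0 − 13.1) = 222 / 9.9 = 22.424 d.
At 32.0 °C: 222 / (32.0 − 13.1) = 222 / 18.9 = 11.746 d.
Difference = |22.424 − 11.746| = 10.678 ≈ 10.7 days.

10.7 days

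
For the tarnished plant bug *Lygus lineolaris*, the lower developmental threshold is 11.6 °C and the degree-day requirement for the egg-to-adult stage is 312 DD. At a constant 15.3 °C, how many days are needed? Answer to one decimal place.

84.3 days

Daily accumulation = 15.3 − 11.6 = 3.7 DD/day.
Duration = 312 / 3.7 = 84.324 ≈ 84.3 days.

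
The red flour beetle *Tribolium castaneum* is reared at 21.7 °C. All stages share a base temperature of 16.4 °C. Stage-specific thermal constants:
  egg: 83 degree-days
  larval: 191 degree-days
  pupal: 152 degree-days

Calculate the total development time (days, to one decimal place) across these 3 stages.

80.4 days

Daily accumulation at 21.7 °C = 21.7 − 16.4 = 5.3 DD/day.
Total K = 83 + 191 + 152 = 426 DD.
Total duration = 426 / 5.3 = 80.377 ≈ 80.4 days.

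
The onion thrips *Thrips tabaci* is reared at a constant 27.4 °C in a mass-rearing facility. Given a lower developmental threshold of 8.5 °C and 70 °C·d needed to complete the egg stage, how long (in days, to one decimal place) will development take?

Daily accumulation = 27.4 − 8.5 = 18.9 DD/day.
Duration = 70 / 18.9 = 3.704 ≈ 3.7 days.

3.7 days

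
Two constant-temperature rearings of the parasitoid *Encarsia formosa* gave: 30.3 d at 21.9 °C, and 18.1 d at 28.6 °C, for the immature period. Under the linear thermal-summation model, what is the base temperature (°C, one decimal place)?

12.0 °C

Under the model K = D·(T − T_b), so D₁·(T₁ − T_b) = D₂·(T₂ − T_b).
30.3·(21.9 − T_b) = 18.1·(28.6 − T_b)
T_b = (30.3·21.9 − 18.1·28.6) / (30.3 − 18.1) = 145.91 / 12.2 = 11.960 °C ≈ 12.0 °C.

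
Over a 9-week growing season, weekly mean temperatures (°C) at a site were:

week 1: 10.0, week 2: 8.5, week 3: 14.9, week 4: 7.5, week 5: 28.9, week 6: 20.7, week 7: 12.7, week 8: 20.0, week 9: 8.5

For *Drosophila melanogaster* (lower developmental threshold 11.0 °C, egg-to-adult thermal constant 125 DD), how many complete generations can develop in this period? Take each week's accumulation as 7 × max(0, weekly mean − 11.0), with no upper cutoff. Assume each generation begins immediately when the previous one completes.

2 generations

Weekly DD (7 × max(0, T̄ − 11.0)): 0.0, 0.0, 27.3, 0.0, 125.3, 67.9, 11.9, 63.0, 0.0.
Season total = 295.4 DD.
Complete generations = ⌊295.4 / 125⌋ = 2.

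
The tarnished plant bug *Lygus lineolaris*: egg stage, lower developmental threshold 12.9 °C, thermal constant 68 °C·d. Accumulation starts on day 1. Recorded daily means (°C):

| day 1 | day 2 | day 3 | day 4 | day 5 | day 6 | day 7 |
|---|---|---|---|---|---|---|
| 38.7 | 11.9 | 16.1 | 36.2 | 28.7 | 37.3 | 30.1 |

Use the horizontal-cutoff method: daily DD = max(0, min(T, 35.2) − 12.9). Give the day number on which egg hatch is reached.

Daily DD above 12.9 °C (capped at 22.3): 22.3, 0.0, 3.2, 22.3, 15.8, 22.3, 17.2.
Cumulative: 22.3, 22.3, 25.5, 47.8, 63.6, 85.9, 103.1.
The total first reaches 68 DD on day 6.

day 6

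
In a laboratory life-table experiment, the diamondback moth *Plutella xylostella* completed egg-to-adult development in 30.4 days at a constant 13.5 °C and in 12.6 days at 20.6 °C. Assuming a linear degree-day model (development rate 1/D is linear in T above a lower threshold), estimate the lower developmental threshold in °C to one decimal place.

8.5 °C

Linear rate model ⇒ the product D·(T − T_b) is constant across temperatures.
30.4·(13.5 − T_b) = 12.6·(20.6 − T_b)
T_b = (30.4·13.5 − 12.6·20.6) / (30.4 − 12.6) = 150.84 / 17.8 = 8.474 °C ≈ 8.5 °C.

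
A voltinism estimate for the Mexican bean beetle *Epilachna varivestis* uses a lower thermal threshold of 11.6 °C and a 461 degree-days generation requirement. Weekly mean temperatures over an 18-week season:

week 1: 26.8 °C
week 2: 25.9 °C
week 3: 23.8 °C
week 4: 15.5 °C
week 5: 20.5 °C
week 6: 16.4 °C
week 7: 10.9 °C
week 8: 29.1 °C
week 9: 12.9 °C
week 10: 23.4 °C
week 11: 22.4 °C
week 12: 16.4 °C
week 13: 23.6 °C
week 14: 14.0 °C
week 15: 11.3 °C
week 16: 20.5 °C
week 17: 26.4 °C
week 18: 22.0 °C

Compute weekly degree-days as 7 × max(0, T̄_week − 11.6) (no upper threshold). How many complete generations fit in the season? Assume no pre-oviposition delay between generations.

Weekly DD (7 × max(0, T̄ − 11.6)): 106.4, 100.1, 85.4, 27.3, 62.3, 33.6, 0.0, 122.5, 9.1, 82.6, 75.6, 33.6, 84.0, 16.8, 0.0, 62.3, 103.6, 72.8.
Season total = 1078.0 DD.
Complete generations = ⌊1078.0 / 461⌋ = 2.

2 generations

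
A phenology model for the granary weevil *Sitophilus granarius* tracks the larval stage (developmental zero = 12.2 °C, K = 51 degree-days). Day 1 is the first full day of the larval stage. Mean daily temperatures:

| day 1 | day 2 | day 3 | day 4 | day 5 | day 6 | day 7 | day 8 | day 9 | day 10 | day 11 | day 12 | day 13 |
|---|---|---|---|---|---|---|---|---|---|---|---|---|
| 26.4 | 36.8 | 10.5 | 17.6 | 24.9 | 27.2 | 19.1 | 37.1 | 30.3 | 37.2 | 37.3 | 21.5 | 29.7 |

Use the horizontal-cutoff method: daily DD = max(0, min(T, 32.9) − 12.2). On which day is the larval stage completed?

day 5

Daily DD above 12.2 °C (capped at 20.7): 14.2, 20.7, 0.0, 5.4, 12.7, 15.0, 6.9, 20.7, 18.1, 20.7, 20.7, 9.3, 17.5.
Cumulative: 14.2, 34.9, 34.9, 40.3, 53.0, 68.0, 74.9, 95.6, 113.7, 134.4, 155.1, 164.4, 181.9.
The total first reaches 51 DD on day 5.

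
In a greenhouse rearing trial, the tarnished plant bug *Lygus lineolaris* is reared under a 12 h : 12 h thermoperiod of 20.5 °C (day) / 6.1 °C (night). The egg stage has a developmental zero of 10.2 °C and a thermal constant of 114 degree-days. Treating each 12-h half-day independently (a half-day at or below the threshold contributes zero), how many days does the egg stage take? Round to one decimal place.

Day half: max(0, 20.5 − 10.2) × 0.5 = 10.3 × 0.5 = 5.15 DD.
Night half: max(0, 6.1 − 10.2) × 0.5 = 0.0 × 0.5 = 0.00 DD.
Per 24 h: 5.15 DD/day.
Duration = 114 / 5.15 = 22.136 ≈ 22.1 days.

22.1 days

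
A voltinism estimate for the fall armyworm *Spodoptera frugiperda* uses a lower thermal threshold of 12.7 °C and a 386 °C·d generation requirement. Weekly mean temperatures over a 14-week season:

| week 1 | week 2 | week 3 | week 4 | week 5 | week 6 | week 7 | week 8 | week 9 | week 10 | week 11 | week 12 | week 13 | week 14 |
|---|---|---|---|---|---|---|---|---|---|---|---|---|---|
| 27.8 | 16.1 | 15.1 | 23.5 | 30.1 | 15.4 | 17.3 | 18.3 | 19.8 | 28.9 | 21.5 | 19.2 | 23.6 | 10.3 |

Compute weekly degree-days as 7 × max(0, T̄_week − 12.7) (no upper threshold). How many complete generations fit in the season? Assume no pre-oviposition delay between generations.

Weekly DD (7 × max(0, T̄ − 12.7)): 105.7, 23.8, 16.8, 75.6, 121.8, 18.9, 32.2, 39.2, 49.7, 113.4, 61.6, 45.5, 76.3, 0.0.
Season total = 780.5 DD.
Complete generations = ⌊780.5 / 386⌋ = 2.

2 generations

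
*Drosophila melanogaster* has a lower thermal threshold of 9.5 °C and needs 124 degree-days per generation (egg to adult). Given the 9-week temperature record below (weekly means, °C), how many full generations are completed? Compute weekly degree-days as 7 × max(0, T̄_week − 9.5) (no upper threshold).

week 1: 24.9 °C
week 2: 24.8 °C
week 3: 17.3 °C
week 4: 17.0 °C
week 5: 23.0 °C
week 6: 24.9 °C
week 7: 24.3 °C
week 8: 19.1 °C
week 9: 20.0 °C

Weekly DD (7 × max(0, T̄ − 9.5)): 107.8, 107.1, 54.6, 52.5, 94.5, 107.8, 103.6, 67.2, 73.5.
Season total = 768.6 DD.
Complete generations = ⌊768.6 / 124⌋ = 6.

6 generations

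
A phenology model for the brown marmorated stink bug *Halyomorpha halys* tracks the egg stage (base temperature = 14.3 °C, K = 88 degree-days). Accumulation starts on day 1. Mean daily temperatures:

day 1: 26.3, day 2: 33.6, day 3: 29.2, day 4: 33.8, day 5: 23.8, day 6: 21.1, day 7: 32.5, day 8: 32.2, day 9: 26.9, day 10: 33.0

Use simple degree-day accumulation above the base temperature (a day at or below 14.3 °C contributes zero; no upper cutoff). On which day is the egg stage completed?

Daily DD above 14.3 °C: 12.0, 19.3, 14.9, 19.5, 9.5, 6.8, 18.2, 17.9, 12.6, 18.7.
Cumulative: 12.0, 31.3, 46.2, 65.7, 75.2, 82.0, 100.2, 118.1, 130.7, 149.4.
The total first reaches 88 DD on day 7.

day 7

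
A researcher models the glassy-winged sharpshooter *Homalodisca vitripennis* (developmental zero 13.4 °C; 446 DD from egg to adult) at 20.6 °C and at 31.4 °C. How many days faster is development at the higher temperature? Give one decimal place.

At 20.6 °C: 446 / (20.6 − 13.4) = 446 / 7.2 = 61.944 d.
At 31.4 °C: 446 / (31.4 − 13.4) = 446 / 18.0 = 24.778 d.
Difference = |61.944 − 24.778| = 37.167 ≈ 37.2 days.

37.2 days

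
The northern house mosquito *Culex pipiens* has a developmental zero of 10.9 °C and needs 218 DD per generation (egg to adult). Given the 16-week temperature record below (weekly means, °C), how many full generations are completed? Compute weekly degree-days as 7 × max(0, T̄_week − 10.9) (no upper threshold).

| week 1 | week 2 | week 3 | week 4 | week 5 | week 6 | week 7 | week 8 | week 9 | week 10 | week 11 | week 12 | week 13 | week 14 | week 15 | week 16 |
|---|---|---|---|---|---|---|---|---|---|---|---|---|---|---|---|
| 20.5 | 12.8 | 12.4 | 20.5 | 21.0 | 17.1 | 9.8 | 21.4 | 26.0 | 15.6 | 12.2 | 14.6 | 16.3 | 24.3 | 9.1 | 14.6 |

Weekly DD (7 × max(0, T̄ − 10.9)): 67.2, 13.3, 10.5, 67.2, 70.7, 43.4, 0.0, 73.5, 105.7, 32.9, 9.1, 25.9, 37.8, 93.8, 0.0, 25.9.
Season total = 676.9 DD.
Complete generations = ⌊676.9 / 218⌋ = 3.

3 generations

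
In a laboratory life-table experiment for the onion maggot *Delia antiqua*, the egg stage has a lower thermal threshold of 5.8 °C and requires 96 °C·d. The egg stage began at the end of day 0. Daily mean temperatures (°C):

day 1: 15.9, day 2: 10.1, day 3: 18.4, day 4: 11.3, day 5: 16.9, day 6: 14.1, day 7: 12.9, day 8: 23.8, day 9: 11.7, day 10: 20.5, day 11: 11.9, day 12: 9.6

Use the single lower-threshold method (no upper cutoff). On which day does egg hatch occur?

Daily DD above 5.8 °C: 10.1, 4.3, 12.6, 5.5, 11.1, 8.3, 7.1, 18.0, 5.9, 14.7, 6.1, 3.8.
Cumulative: 10.1, 14.4, 27.0, 32.5, 43.6, 51.9, 59.0, 77.0, 82.9, 97.6, 103.7, 107.5.
The total first reaches 96 DD on day 10.

day 10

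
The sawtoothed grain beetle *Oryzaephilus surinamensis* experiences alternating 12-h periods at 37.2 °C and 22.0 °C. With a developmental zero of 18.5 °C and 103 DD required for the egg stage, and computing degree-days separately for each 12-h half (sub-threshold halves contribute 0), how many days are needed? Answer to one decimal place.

9.3 days

Day half: max(0, 37.2 − 18.5) × 0.5 = 18.7 × 0.5 = 9.35 DD.
Night half: max(0, 22.0 − 18.5) × 0.5 = 3.5 × 0.5 = 1.75 DD.
Per 24 h: 11.10 DD/day.
Duration = 103 / 11.10 = 9.279 ≈ 9.3 days.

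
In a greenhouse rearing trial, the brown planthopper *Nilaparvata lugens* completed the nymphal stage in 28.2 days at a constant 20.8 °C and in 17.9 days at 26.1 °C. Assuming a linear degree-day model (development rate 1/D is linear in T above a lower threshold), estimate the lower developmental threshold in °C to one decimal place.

11.6 °C

Linear rate model ⇒ the product D·(T − T_b) is constant across temperatures.
28.2·(20.8 − T_b) = 17.9·(26.1 − T_b)
T_b = (28.2·20.8 − 17.9·26.1) / (28.2 − 17.9) = 119.37 / 10.3 = 11.589 °C ≈ 11.6 °C.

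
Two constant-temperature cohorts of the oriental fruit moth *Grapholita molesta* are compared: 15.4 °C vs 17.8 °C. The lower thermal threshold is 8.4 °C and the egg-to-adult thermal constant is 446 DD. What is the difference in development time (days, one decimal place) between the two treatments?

At 15.4 °C: 446 / (15.4 − 8.4) = 446 / 7.0 = 63.714 d.
At 17.8 °C: 446 / (17.8 − 8.4) = 446 / 9.4 = 47.447 d.
Difference = |63.714 − 47.447| = 16.267 ≈ 16.3 days.

16.3 days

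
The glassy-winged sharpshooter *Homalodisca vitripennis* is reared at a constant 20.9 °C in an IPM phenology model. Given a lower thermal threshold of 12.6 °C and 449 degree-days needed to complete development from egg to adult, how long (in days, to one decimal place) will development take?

Daily accumulation = 20.9 − 12.6 = 8.3 DD/day.
Duration = 449 / 8.3 = 54.096 ≈ 54.1 days.

54.1 days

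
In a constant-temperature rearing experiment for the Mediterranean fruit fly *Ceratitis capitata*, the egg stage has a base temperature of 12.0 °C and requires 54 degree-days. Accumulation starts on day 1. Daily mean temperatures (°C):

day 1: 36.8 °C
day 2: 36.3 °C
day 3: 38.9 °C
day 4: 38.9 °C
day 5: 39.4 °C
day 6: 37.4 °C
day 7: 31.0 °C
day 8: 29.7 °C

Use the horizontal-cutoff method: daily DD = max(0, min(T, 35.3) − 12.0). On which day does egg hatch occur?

Daily DD above 12.0 °C (capped at 23.3): 23.3, 23.3, 23.3, 23.3, 23.3, 23.3, 19.0, 17.7.
Cumulative: 23.3, 46.6, 69.9, 93.2, 116.5, 139.8, 158.8, 176.5.
The total first reaches 54 DD on day 3.

day 3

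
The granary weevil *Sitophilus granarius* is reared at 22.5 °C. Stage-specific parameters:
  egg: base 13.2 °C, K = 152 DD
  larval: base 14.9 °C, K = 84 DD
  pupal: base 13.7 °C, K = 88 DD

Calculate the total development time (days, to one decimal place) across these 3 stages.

egg: 152 / (22.5 − 13.2) = 152 / 9.3 = 16.344 d.
larval: 84 / (22.5 − 14.9) = 84 / 7.6 = 11.053 d.
pupal: 88 / (22.5 − 13.7) = 88 / 8.8 = 10.000 d.
Sum = 37.397 ≈ 37.4 days.

37.4 days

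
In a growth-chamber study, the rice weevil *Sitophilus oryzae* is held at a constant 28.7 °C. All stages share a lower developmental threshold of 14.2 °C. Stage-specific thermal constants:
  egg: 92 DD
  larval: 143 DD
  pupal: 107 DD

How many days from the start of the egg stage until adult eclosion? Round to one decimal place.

23.6 days

Daily accumulation at 28.7 °C = 28.7 − 14.2 = 14.5 DD/day.
Total K = 92 + 143 + 107 = 342 DD.
Total duration = 342 / 14.5 = 23.586 ≈ 23.6 days.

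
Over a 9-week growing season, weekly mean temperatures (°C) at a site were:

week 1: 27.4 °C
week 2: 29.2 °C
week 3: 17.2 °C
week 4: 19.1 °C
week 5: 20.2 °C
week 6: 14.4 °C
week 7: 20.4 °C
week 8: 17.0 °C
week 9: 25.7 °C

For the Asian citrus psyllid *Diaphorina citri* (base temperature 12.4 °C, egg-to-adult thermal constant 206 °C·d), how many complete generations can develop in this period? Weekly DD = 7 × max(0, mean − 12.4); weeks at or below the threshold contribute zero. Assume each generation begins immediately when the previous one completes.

Weekly DD (7 × max(0, T̄ − 12.4)): 105.0, 117.6, 33.6, 46.9, 54.6, 14.0, 56.0, 32.2, 93.1.
Season total = 553.0 DD.
Complete generations = ⌊553.0 / 206⌋ = 2.

2 generations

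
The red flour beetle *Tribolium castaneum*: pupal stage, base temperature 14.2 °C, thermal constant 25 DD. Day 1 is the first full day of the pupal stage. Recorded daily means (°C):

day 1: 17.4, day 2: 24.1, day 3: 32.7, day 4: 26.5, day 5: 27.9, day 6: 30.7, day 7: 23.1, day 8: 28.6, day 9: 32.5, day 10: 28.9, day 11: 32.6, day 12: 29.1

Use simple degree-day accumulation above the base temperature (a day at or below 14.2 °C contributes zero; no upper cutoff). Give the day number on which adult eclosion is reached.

day 3

Daily DD above 14.2 °C: 3.2, 9.9, 18.5, 12.3, 13.7, 16.5, 8.9, 14.4, 18.3, 14.7, 18.4, 14.9.
Cumulative: 3.2, 13.1, 31.6, 43.9, 57.6, 74.1, 83.0, 97.4, 115.7, 130.4, 148.8, 163.7.
The total first reaches 25 DD on day 3.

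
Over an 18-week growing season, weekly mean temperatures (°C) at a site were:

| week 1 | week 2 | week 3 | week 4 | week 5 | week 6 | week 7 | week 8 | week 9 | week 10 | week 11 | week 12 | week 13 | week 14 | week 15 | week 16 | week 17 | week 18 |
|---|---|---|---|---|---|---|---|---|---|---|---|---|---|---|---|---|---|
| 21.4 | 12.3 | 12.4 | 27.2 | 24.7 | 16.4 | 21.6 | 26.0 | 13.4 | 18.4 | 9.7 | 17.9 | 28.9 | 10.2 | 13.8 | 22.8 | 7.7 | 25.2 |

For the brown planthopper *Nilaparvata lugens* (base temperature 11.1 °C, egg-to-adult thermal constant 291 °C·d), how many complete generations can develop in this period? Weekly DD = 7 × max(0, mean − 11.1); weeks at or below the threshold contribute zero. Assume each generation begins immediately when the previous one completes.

3 generations

Weekly DD (7 × max(0, T̄ − 11.1)): 72.1, 8.4, 9.1, 112.7, 95.2, 37.1, 73.5, 104.3, 16.1, 51.1, 0.0, 47.6, 124.6, 0.0, 18.9, 81.9, 0.0, 98.7.
Season total = 951.3 DD.
Complete generations = ⌊951.3 / 291⌋ = 3.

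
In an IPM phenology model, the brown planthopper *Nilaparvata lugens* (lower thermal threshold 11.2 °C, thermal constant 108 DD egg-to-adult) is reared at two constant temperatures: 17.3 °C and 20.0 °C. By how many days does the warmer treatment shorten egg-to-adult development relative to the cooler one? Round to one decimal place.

5.4 days

At 17.3 °C: 108 / (17.3 − 11.2) = 108 / 6.1 = 17.705 d.
At 20.0 °C: 108 / (20.0 − 11.2) = 108 / 8.8 = 12.273 d.
Difference = |17.705 − 12.273| = 5.432 ≈ 5.4 days.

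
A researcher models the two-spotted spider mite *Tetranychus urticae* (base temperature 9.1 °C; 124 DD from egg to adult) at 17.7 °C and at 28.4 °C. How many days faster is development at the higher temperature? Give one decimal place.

8.0 days

At 17.7 °C: 124 / (17.7 − 9.1) = 124 / 8.6 = 14.419 d.
At 28.4 °C: 124 / (28.4 − 9.1) = 124 / 19.3 = 6.425 d.
Difference = |14.419 − 6.425| = 7.994 ≈ 8.0 days.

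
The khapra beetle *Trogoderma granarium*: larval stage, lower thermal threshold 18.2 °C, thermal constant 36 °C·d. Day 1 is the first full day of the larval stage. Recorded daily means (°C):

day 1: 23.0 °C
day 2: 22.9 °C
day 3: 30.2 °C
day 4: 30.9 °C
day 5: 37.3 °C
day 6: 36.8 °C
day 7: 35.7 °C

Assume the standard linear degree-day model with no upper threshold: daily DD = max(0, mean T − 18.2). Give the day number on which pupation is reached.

Daily DD above 18.2 °C: 4.8, 4.7, 12.0, 12.7, 19.1, 18.6, 17.5.
Cumulative: 4.8, 9.5, 21.5, 34.2, 53.3, 71.9, 89.4.
The total first reaches 36 DD on day 5.

day 5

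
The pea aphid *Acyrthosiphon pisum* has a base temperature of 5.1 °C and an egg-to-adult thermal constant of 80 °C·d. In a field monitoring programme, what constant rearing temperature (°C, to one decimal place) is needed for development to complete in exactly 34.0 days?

7.5 °C

Required daily accumulation = 80 / 34.0 = 2.353 DD/day.
T = T_base + 2.353 = 5.1 + 2.353 = 7.453 ≈ 7.5 °C.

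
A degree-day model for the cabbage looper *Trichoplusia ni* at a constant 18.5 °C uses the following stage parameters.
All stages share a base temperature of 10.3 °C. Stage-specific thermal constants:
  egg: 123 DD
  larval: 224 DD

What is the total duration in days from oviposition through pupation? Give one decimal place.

42.3 days

Daily accumulation at 18.5 °C = 18.5 − 10.3 = 8.2 DD/day.
Total K = 123 + 224 = 347 DD.
Total duration = 347 / 8.2 = 42.317 ≈ 42.3 days.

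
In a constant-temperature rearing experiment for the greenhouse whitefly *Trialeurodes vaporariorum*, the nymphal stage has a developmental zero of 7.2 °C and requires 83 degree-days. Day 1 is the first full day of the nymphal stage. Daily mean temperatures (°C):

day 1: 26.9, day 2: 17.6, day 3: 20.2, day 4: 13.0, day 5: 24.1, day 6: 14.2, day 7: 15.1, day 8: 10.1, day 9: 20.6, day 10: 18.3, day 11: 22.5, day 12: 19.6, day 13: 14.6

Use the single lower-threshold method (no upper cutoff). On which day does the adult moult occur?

Daily DD above 7.2 °C: 19.7, 10.4, 13.0, 5.8, 16.9, 7.0, 7.9, 2.9, 13.4, 11.1, 15.3, 12.4, 7.4.
Cumulative: 19.7, 30.1, 43.1, 48.9, 65.8, 72.8, 80.7, 83.6, 97.0, 108.1, 123.4, 135.8, 143.2.
The total first reaches 83 DD on day 8.

day 8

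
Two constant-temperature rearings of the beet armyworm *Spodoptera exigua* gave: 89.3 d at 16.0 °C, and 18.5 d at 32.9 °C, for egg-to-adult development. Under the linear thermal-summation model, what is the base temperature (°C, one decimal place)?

Under the model K = D·(T − T_b), so D₁·(T₁ − T_b) = D₂·(T₂ − T_b).
89.3·(16.0 − T_b) = 18.5·(32.9 − T_b)
T_b = (89.3·16.0 − 18.5·32.9) / (89.3 − 18.5) = 820.15 / 70.8 = 11.584 °C ≈ 11.6 °C.

11.6 °C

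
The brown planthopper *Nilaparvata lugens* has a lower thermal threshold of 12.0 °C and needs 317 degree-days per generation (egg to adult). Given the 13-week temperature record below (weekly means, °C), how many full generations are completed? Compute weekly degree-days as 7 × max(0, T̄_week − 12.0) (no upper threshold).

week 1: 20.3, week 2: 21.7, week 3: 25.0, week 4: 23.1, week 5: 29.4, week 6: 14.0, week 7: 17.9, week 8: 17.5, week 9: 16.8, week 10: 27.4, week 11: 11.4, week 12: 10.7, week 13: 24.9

2 generations

Weekly DD (7 × max(0, T̄ − 12.0)): 58.1, 67.9, 91.0, 77.7, 121.8, 14.0, 41.3, 38.5, 33.6, 107.8, 0.0, 0.0, 90.3.
Season total = 742.0 DD.
Complete generations = ⌊742.0 / 317⌋ = 2.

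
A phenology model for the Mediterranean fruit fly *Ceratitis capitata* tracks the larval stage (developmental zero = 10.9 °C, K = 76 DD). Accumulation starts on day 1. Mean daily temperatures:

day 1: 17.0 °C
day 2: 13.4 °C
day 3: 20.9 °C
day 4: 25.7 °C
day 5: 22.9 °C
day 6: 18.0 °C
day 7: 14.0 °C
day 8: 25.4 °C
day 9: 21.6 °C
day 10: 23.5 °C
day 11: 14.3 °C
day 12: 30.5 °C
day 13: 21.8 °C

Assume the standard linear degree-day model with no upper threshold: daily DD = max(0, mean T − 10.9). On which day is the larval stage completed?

Daily DD above 10.9 °C: 6.1, 2.5, 10.0, 14.8, 12.0, 7.1, 3.1, 14.5, 10.7, 12.6, 3.4, 19.6, 10.9.
Cumulative: 6.1, 8.6, 18.6, 33.4, 45.4, 52.5, 55.6, 70.1, 80.8, 93.4, 96.8, 116.4, 127.3.
The total first reaches 76 DD on day 9.

day 9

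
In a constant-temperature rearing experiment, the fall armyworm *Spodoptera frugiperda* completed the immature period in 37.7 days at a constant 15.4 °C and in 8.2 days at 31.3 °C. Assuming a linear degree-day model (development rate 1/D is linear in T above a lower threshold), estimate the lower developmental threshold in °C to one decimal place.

Equal thermal constants: D₁(T₁ − T_b) = D₂(T₂ − T_b).
37.7·(15.4 − T_b) = 8.2·(31.3 − T_b)
T_b = (37.7·15.4 − 8.2·31.3) / (37.7 − 8.2) = 323.92 / 29.5 = 10.980 °C ≈ 11.0 °C.

11.0 °C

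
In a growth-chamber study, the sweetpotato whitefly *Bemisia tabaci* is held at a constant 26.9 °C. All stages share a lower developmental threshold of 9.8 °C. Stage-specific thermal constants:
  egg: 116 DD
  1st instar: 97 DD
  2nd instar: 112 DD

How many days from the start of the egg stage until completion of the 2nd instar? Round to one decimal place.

Daily accumulation at 26.9 °C = 26.9 − 9.8 = 17.1 DD/day.
Total K = 116 + 97 + 112 = 325 DD.
Total duration = 325 / 17.1 = 19.006 ≈ 19.0 days.

19.0 days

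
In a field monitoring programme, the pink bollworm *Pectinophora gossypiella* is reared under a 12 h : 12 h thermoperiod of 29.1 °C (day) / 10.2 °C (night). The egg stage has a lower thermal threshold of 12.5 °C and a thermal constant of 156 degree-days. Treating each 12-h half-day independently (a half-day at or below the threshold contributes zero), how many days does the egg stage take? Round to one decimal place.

18.8 days

Day half: max(0, 29.1 − 12.5) × 0.5 = 16.6 × 0.5 = 8.30 DD.
Night half: max(0, 10.2 − 12.5) × 0.5 = 0.0 × 0.5 = 0.00 DD.
Per 24 h: 8.30 DD/day.
Duration = 156 / 8.30 = 18.795 ≈ 18.8 days.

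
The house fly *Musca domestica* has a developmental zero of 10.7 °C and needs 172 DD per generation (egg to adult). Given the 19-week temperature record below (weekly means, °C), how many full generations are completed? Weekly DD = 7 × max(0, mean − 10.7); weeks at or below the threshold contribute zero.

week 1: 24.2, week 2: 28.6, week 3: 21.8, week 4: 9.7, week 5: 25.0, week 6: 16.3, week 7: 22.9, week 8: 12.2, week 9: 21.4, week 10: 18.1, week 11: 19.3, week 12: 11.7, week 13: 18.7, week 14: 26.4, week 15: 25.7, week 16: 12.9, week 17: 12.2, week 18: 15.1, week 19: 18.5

6 generations

Weekly DD (7 × max(0, T̄ − 10.7)): 94.5, 125.3, 77.7, 0.0, 100.1, 39.2, 85.4, 10.5, 74.9, 51.8, 60.2, 7.0, 56.0, 109.9, 105.0, 15.4, 10.5, 30.8, 54.6.
Season total = 1108.8 DD.
Complete generations = ⌊1108.8 / 172⌋ = 6.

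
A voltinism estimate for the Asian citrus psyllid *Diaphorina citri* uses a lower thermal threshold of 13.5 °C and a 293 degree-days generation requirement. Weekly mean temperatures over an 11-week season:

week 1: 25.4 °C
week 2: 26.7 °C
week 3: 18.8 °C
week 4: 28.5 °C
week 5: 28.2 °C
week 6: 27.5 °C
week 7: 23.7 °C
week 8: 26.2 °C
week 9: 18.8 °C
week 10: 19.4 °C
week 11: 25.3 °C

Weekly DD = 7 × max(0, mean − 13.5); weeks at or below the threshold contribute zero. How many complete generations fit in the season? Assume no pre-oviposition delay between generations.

2 generations

Weekly DD (7 × max(0, T̄ − 13.5)): 83.3, 92.4, 37.1, 105.0, 102.9, 98.0, 71.4, 88.9, 37.1, 41.3, 82.6.
Season total = 840.0 DD.
Complete generations = ⌊840.0 / 293⌋ = 2.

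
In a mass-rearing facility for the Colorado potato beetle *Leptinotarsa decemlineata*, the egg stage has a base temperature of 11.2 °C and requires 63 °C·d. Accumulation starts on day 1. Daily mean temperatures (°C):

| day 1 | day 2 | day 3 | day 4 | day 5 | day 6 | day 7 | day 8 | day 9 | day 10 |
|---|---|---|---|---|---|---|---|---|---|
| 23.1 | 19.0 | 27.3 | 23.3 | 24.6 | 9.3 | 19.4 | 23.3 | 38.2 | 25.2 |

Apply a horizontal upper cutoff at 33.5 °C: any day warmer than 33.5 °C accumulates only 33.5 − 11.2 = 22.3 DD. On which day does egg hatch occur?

day 7

Daily DD above 11.2 °C (capped at 22.3): 11.9, 7.8, 16.1, 12.1, 13.4, 0.0, 8.2, 12.1, 22.3, 14.0.
Cumulative: 11.9, 19.7, 35.8, 47.9, 61.3, 61.3, 69.5, 81.6, 103.9, 117.9.
The total first reaches 63 DD on day 7.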